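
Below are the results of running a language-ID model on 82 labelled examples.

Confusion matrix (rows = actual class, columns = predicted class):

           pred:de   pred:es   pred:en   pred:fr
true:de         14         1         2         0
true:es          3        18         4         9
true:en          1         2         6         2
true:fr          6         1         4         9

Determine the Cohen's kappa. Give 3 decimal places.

Observed agreement pₒ = trace/N = 47/82 = 0.5732
Expected agreement pₑ = Σ (rowᵢ·colᵢ)/N² = (17·24 + 34·22 + 11·16 + 20·20)/82² = 0.2576
κ = (pₒ − pₑ)/(1 − pₑ) = (0.5732 − 0.2576)/(1 − 0.2576) = 0.425

0.425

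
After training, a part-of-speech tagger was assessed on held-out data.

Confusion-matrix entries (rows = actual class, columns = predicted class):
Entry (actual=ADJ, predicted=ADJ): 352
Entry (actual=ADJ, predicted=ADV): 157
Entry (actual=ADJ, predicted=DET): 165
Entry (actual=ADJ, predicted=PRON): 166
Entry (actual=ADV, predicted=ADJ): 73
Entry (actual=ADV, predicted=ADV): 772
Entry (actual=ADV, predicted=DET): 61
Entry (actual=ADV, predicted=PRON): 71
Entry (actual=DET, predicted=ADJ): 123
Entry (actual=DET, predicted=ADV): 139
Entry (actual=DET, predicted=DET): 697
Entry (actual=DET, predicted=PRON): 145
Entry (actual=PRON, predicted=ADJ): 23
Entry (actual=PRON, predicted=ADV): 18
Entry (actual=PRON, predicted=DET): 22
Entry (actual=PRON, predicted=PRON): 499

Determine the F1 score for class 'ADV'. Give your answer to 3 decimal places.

Treat 'ADV' as positive and all other classes as negative.
F1 score = 2·TP/(2·TP+FP+FN).
ADV: TP=772, FP=157+139+18=314, FN=73+61+71=205 → 1544/2063 = 0.7484

0.748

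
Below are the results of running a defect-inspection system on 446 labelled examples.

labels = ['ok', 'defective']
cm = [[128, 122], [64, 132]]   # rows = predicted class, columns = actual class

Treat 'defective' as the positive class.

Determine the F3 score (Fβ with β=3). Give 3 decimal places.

0.532

Fβ = (1+β²)·TP / ((1+β²)·TP + β²·FN + FP), with β²=9
= 10·132 / (10·132 + 9·122 + 64) = 0.532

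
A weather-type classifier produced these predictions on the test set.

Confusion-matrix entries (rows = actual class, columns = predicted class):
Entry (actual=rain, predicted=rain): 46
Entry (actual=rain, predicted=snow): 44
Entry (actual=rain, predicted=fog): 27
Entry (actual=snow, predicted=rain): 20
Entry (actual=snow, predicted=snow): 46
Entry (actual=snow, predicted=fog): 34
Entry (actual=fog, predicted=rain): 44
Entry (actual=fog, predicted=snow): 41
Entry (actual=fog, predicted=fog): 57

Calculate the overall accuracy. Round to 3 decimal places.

0.415

Accuracy = trace / total = (46+46+57=149) / 359 = 149/359 = 0.415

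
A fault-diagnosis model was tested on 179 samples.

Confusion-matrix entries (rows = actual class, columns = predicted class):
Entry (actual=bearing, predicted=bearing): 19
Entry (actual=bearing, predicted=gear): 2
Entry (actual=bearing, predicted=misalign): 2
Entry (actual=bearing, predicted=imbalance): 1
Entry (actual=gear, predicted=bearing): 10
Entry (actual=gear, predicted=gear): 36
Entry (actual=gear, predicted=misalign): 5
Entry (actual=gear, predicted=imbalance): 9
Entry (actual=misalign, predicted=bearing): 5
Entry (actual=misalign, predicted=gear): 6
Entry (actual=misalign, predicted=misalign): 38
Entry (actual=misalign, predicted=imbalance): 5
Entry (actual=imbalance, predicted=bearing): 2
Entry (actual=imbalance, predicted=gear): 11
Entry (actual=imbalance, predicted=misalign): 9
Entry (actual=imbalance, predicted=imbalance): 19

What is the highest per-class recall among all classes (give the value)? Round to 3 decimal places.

0.792

Per-class recall (TP/(TP+FN)):
  bearing: TP=19, FN=2+2+1=5 → 19/24 = 0.7917
  gear: TP=36, FN=10+5+9=24 → 36/60 = 0.6000
  misalign: TP=38, FN=5+6+5=16 → 38/54 = 0.7037
  imbalance: TP=19, FN=2+11+9=22 → 19/41 = 0.4634
Highest is class 'bearing' with recall = 0.792.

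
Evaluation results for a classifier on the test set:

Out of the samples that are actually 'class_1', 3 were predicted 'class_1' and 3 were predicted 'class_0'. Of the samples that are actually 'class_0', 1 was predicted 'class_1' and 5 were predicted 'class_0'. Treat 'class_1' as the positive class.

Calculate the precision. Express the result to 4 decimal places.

Precision = TP/(TP+FP) = 3/(3+1) = 3/4 = 0.7500

0.7500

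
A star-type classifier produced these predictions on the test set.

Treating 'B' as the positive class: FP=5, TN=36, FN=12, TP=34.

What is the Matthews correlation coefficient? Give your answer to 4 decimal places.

MCC = (TP·TN − FP·FN) / √((TP+FP)(TP+FN)(TN+FP)(TN+FN))
Numerator = 34·36 − 5·12 = 1164
Denominator = √(39·46·41·48) = √3530592 = 1878.9870
MCC = 1164 / 1878.9870 = 0.6195

0.6195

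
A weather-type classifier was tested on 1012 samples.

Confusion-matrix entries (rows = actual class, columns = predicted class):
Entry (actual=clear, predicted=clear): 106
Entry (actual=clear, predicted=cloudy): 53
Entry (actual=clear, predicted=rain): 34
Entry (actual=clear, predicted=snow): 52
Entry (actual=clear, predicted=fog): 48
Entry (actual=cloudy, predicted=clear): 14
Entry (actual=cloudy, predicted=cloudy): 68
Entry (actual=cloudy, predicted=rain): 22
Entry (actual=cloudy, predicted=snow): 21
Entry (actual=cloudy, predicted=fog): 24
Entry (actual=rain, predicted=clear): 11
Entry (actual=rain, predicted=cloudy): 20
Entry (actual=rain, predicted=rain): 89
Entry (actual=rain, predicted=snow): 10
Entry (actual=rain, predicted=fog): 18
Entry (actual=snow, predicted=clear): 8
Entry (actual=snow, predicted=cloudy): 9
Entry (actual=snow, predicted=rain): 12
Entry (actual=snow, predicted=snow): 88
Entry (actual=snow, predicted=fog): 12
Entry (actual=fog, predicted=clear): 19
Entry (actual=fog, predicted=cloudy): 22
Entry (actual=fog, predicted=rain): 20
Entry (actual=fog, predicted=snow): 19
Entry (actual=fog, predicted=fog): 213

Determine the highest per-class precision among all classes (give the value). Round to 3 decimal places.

Per-class precision (TP/(TP+FP)):
  clear: TP=106, FP=14+11+8+19=52 → 106/158 = 0.6709
  cloudy: TP=68, FP=53+20+9+22=104 → 68/172 = 0.3953
  rain: TP=89, FP=34+22+12+20=88 → 89/177 = 0.5028
  snow: TP=88, FP=52+21+10+19=102 → 88/190 = 0.4632
  fog: TP=213, FP=48+24+18+12=102 → 213/315 = 0.6762
Highest is class 'fog' with precision = 0.676.

0.676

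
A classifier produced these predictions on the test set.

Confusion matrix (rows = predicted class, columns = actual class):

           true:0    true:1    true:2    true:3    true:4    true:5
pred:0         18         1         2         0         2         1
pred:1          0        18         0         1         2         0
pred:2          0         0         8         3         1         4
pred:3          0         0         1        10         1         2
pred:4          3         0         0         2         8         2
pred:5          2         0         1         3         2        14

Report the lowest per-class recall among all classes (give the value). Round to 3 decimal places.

0.500

Per-class recall (TP/(TP+FN)):
  0: TP=18, FN=0+0+0+3+2=5 → 18/23 = 0.7826
  1: TP=18, FN=1+0+0+0+0=1 → 18/19 = 0.9474
  2: TP=8, FN=2+0+1+0+1=4 → 8/12 = 0.6667
  3: TP=10, FN=0+1+3+2+3=9 → 10/19 = 0.5263
  4: TP=8, FN=2+2+1+1+2=8 → 8/16 = 0.5000
  5: TP=14, FN=1+0+4+2+2=9 → 14/23 = 0.6087
Lowest is class '4' with recall = 0.500.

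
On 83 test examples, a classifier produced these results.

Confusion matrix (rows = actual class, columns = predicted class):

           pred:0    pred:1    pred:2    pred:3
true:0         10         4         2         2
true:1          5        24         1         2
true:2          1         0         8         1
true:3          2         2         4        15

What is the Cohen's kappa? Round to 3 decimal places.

Observed agreement pₒ = trace/N = 57/83 = 0.6867
Expected agreement pₑ = Σ (rowᵢ·colᵢ)/N² = (18·18 + 32·30 + 10·15 + 23·20)/83² = 0.2749
κ = (pₒ − pₑ)/(1 − pₑ) = (0.6867 − 0.2749)/(1 − 0.2749) = 0.568

0.568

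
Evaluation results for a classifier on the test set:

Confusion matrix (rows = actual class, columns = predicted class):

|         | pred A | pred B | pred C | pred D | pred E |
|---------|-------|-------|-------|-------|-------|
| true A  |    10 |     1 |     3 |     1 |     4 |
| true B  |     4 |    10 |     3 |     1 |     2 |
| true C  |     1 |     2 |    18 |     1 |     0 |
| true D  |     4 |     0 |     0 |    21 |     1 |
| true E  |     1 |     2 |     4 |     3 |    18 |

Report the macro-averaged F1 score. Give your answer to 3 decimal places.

0.655

Per-class F1 score (2·TP/(2·TP+FP+FN)):
  A: TP=10, FP=4+1+4+1=10, FN=1+3+1+4=9 → 20/39 = 0.5128
  B: TP=10, FP=1+2+0+2=5, FN=4+3+1+2=10 → 20/35 = 0.5714
  C: TP=18, FP=3+3+0+4=10, FN=1+2+1+0=4 → 36/50 = 0.7200
  D: TP=21, FP=1+1+1+3=6, FN=4+0+0+1=5 → 42/53 = 0.7925
  E: TP=18, FP=4+2+0+1=7, FN=1+2+4+3=10 → 36/53 = 0.6792
Macro-F1 score = mean = (0.5128 + 0.5714 + 0.7200 + 0.7925 + 0.6792) / 5 = 0.655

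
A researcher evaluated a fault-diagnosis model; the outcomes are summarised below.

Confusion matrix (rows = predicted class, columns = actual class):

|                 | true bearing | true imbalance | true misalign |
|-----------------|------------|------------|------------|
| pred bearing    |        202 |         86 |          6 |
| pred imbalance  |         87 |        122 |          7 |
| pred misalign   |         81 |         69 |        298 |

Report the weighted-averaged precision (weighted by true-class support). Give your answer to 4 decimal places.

0.6446

Per-class precision (TP/(TP+FP)):
  bearing: TP=202, FP=86+6=92 → 202/294 = 0.68707
  imbalance: TP=122, FP=87+7=94 → 122/216 = 0.56481
  misalign: TP=298, FP=81+69=150 → 298/448 = 0.66518
Weighted-precision = Σ (supportᵢ/N)·precisionᵢ with N=958: (370/958)·0.68707 + (277/958)·0.56481 + (311/958)·0.66518 = 0.6446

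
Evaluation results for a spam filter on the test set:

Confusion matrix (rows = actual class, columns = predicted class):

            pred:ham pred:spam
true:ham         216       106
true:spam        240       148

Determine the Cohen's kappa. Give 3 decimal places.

0.050

Observed agreement pₒ = trace/N = 364/710 = 0.5127
Expected agreement pₑ = Σ (rowᵢ·colᵢ)/N² = (322·456 + 388·254)/710² = 0.4868
κ = (pₒ − pₑ)/(1 − pₑ) = (0.5127 − 0.4868)/(1 − 0.4868) = 0.050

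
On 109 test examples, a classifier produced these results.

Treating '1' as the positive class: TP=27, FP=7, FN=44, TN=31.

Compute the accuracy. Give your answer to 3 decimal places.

0.532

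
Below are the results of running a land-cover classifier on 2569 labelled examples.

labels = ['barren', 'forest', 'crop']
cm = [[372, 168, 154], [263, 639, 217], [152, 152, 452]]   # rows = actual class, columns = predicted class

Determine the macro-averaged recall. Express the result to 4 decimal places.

Per-class recall (TP/(TP+FN)):
  barren: TP=372, FN=168+154=322 → 372/694 = 0.53602
  forest: TP=639, FN=263+217=480 → 639/1119 = 0.57105
  crop: TP=452, FN=152+152=304 → 452/756 = 0.59788
Macro-recall = mean = (0.53602 + 0.57105 + 0.59788) / 3 = 0.5683

0.5683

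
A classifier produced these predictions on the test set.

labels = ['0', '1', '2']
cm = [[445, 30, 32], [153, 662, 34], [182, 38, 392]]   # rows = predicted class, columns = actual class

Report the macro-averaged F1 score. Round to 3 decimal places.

0.754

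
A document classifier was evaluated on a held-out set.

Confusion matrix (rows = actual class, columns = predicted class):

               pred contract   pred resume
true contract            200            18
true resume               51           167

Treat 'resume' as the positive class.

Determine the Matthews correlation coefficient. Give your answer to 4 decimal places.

MCC = (TP·TN − FP·FN) / √((TP+FP)(TP+FN)(TN+FP)(TN+FN))
Numerator = 167·200 − 18·51 = 32482
Denominator = √(185·218·218·251) = √2206776940 = 46976.3445
MCC = 32482 / 46976.3445 = 0.6915

0.6915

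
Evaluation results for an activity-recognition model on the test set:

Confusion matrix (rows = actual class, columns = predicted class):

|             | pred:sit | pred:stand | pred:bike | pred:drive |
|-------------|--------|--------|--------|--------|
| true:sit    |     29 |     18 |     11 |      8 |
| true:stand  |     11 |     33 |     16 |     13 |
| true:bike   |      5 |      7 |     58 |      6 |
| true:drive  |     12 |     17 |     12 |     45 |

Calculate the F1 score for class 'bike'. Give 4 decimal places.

F1 score = 2·TP/(2·TP+FP+FN).
bike: TP=58, FP=11+16+12=39, FN=5+7+6=18 → 116/173 = 0.67052

0.6705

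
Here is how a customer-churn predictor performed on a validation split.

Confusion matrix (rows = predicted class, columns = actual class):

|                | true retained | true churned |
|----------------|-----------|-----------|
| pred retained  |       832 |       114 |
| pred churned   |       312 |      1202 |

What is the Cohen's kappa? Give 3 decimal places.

Observed agreement pₒ = trace/N = 2034/2460 = 0.8268
Expected agreement pₑ = Σ (rowᵢ·colᵢ)/N² = (1144·946 + 1316·1514)/2460² = 0.5081
κ = (pₒ − pₑ)/(1 − pₑ) = (0.8268 − 0.5081)/(1 − 0.5081) = 0.648

0.648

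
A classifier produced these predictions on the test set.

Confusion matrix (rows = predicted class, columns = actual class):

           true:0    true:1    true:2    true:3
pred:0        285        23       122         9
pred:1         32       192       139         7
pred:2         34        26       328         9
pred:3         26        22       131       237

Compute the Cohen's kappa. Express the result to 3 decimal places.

Observed agreement pₒ = trace/N = 1042/1622 = 0.6424
Expected agreement pₑ = Σ (rowᵢ·colᵢ)/N² = (377·439 + 263·370 + 720·397 + 262·416)/1622² = 0.2500
κ = (pₒ − pₑ)/(1 − pₑ) = (0.6424 − 0.2500)/(1 − 0.2500) = 0.523

0.523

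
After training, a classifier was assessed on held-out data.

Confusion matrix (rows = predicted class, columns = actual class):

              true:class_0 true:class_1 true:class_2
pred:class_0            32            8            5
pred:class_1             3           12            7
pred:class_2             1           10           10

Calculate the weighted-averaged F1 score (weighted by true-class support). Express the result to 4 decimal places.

Per-class F1 score (2·TP/(2·TP+FP+FN)):
  class_0: TP=32, FP=8+5=13, FN=3+1=4 → 64/81 = 0.79012
  class_1: TP=12, FP=3+7=10, FN=8+10=18 → 24/52 = 0.46154
  class_2: TP=10, FP=1+10=11, FN=5+7=12 → 20/43 = 0.46512
Weighted-F1 score = Σ (supportᵢ/N)·F1 scoreᵢ with N=88: (36/88)·0.79012 + (30/88)·0.46154 + (22/88)·0.46512 = 0.5969

0.5969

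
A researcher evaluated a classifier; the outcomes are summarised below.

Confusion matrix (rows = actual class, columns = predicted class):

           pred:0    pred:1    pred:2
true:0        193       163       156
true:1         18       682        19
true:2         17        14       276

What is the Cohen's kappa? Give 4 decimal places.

Observed agreement pₒ = trace/N = 1151/1538 = 0.74837
Expected agreement pₑ = Σ (rowᵢ·colᵢ)/N² = (512·228 + 719·859 + 307·451)/1538² = 0.36899
κ = (pₒ − pₑ)/(1 − pₑ) = (0.74837 − 0.36899)/(1 − 0.36899) = 0.6012

0.6012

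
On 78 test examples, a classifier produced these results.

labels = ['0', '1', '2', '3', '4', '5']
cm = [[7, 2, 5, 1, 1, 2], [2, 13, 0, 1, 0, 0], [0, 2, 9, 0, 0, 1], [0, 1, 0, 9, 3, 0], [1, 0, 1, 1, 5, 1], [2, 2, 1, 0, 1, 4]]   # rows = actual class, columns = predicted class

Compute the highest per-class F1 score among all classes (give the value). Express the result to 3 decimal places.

Per-class F1 score (2·TP/(2·TP+FP+FN)):
  0: TP=7, FP=2+0+0+1+2=5, FN=2+5+1+1+2=11 → 14/30 = 0.4667
  1: TP=13, FP=2+2+1+0+2=7, FN=2+0+1+0+0=3 → 26/36 = 0.7222
  2: TP=9, FP=5+0+0+1+1=7, FN=0+2+0+0+1=3 → 18/28 = 0.6429
  3: TP=9, FP=1+1+0+1+0=3, FN=0+1+0+3+0=4 → 18/25 = 0.7200
  4: TP=5, FP=1+0+0+3+1=5, FN=1+0+1+1+1=4 → 10/19 = 0.5263
  5: TP=4, FP=2+0+1+0+1=4, FN=2+2+1+0+1=6 → 8/18 = 0.4444
Highest is class '1' with F1 score = 0.722.

0.722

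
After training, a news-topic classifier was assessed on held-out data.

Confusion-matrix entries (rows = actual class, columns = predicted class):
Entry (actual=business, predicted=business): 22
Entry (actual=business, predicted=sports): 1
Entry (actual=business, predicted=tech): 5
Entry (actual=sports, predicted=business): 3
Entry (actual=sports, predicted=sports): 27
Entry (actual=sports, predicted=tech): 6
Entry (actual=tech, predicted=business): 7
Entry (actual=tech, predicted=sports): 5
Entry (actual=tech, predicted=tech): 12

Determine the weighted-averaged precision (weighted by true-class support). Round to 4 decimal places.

Per-class precision (TP/(TP+FP)):
  business: TP=22, FP=3+7=10 → 22/32 = 0.68750
  sports: TP=27, FP=1+5=6 → 27/33 = 0.81818
  tech: TP=12, FP=5+6=11 → 12/23 = 0.52174
Weighted-precision = Σ (supportᵢ/N)·precisionᵢ with N=88: (28/88)·0.68750 + (36/88)·0.81818 + (24/88)·0.52174 = 0.6958

0.6958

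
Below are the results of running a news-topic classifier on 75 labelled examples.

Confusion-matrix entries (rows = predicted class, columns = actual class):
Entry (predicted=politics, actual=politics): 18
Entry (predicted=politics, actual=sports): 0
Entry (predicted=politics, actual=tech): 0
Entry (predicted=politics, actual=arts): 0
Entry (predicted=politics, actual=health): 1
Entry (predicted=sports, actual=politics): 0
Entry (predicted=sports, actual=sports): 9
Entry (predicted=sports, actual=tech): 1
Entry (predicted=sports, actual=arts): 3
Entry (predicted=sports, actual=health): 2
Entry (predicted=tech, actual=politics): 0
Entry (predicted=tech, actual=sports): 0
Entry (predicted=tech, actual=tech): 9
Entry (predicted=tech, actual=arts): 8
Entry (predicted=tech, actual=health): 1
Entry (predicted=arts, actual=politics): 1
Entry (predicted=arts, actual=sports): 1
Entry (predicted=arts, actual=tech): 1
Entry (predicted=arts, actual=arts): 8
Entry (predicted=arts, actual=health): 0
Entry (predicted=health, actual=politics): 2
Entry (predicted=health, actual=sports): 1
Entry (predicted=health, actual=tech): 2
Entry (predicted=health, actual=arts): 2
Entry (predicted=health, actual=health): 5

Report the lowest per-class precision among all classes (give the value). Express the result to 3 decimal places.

0.417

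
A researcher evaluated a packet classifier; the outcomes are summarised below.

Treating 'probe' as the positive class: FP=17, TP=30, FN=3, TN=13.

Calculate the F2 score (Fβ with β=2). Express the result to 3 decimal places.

0.838

Fβ = (1+β²)·TP / ((1+β²)·TP + β²·FN + FP), with β²=4
= 5·30 / (5·30 + 4·3 + 17) = 0.838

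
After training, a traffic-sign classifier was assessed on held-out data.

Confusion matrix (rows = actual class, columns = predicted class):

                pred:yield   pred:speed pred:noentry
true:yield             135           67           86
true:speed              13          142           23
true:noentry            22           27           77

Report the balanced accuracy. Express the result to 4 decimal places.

0.6259

Balanced accuracy = mean of per-class recall.
  yield: recall = 135/288 = 0.46875
  speed: recall = 142/178 = 0.79775
  noentry: recall = 77/126 = 0.61111
Mean = (0.46875 + 0.79775 + 0.61111) / 3 = 0.6259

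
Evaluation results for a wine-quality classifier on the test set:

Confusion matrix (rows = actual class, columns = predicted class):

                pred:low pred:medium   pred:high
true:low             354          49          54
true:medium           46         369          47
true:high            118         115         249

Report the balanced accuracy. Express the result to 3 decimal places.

0.697

Balanced accuracy = mean of per-class recall.
  low: recall = 354/457 = 0.7746
  medium: recall = 369/462 = 0.7987
  high: recall = 249/482 = 0.5166
Mean = (0.7746 + 0.7987 + 0.5166) / 3 = 0.697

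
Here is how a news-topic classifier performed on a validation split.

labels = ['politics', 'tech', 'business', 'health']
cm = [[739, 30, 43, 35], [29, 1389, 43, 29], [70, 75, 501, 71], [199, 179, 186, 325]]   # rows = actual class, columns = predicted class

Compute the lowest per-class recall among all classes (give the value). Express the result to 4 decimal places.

0.3656

Per-class recall (TP/(TP+FN)):
  politics: TP=739, FN=30+43+35=108 → 739/847 = 0.87249
  tech: TP=1389, FN=29+43+29=101 → 1389/1490 = 0.93221
  business: TP=501, FN=70+75+71=216 → 501/717 = 0.69874
  health: TP=325, FN=199+179+186=564 → 325/889 = 0.36558
Lowest is class 'health' with recall = 0.3656.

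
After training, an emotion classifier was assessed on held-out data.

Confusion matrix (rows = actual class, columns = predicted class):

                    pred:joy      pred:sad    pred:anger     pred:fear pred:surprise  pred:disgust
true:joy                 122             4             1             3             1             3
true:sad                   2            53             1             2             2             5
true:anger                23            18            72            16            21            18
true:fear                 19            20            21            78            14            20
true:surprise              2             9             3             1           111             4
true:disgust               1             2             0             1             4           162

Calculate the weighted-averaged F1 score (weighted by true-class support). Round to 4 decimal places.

Per-class F1 score (2·TP/(2·TP+FP+FN)):
  joy: TP=122, FP=2+23+19+2+1=47, FN=4+1+3+1+3=12 → 244/303 = 0.80528
  sad: TP=53, FP=4+18+20+9+2=53, FN=2+1+2+2+5=12 → 106/171 = 0.61988
  anger: TP=72, FP=1+1+21+3+0=26, FN=23+18+16+21+18=96 → 144/266 = 0.54135
  fear: TP=78, FP=3+2+16+1+1=23, FN=19+20+21+14+20=94 → 156/273 = 0.57143
  surprise: TP=111, FP=1+2+21+14+4=42, FN=2+9+3+1+4=19 → 222/283 = 0.78445
  disgust: TP=162, FP=3+5+18+20+4=50, FN=1+2+0+1+4=8 → 324/382 = 0.84817
Weighted-F1 score = Σ (supportᵢ/N)·F1 scoreᵢ with N=839: (134/839)·0.80528 + (65/839)·0.61988 + (168/839)·0.54135 + (172/839)·0.57143 + (130/839)·0.78445 + (170/839)·0.84817 = 0.6956

0.6956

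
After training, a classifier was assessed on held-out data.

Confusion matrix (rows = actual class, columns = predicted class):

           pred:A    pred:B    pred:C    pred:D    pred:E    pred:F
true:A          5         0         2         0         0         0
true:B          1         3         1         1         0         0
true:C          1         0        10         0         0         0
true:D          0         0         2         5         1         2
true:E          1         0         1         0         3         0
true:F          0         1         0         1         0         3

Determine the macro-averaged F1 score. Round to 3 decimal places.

0.644

Per-class F1 score (2·TP/(2·TP+FP+FN)):
  A: TP=5, FP=1+1+0+1+0=3, FN=0+2+0+0+0=2 → 10/15 = 0.6667
  B: TP=3, FP=0+0+0+0+1=1, FN=1+1+1+0+0=3 → 6/10 = 0.6000
  C: TP=10, FP=2+1+2+1+0=6, FN=1+0+0+0+0=1 → 20/27 = 0.7407
  D: TP=5, FP=0+1+0+0+1=2, FN=0+0+2+1+2=5 → 10/17 = 0.5882
  E: TP=3, FP=0+0+0+1+0=1, FN=1+0+1+0+0=2 → 6/9 = 0.6667
  F: TP=3, FP=0+0+0+2+0=2, FN=0+1+0+1+0=2 → 6/10 = 0.6000
Macro-F1 score = mean = (0.6667 + 0.6000 + 0.7407 + 0.5882 + 0.6667 + 0.6000) / 6 = 0.644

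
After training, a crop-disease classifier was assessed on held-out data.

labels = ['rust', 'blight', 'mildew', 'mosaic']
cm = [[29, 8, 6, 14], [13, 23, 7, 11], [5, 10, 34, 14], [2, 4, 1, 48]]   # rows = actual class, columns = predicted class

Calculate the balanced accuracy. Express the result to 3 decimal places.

0.587

Balanced accuracy = mean of per-class recall.
  rust: recall = 29/57 = 0.5088
  blight: recall = 23/54 = 0.4259
  mildew: recall = 34/63 = 0.5397
  mosaic: recall = 48/55 = 0.8727
Mean = (0.5088 + 0.4259 + 0.5397 + 0.8727) / 4 = 0.587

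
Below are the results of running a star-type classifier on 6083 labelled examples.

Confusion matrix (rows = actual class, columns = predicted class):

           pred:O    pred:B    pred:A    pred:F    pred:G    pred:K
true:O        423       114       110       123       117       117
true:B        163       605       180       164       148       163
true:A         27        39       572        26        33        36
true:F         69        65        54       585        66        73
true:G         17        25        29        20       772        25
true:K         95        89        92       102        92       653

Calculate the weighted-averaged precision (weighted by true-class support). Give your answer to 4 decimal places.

Per-class precision (TP/(TP+FP)):
  O: TP=423, FP=163+27+69+17+95=371 → 423/794 = 0.53275
  B: TP=605, FP=114+39+65+25+89=332 → 605/937 = 0.64568
  A: TP=572, FP=110+180+54+29+92=465 → 572/1037 = 0.55159
  F: TP=585, FP=123+164+26+20+102=435 → 585/1020 = 0.57353
  G: TP=772, FP=117+148+33+66+92=456 → 772/1228 = 0.62866
  K: TP=653, FP=117+163+36+73+25=414 → 653/1067 = 0.61200
Weighted-precision = Σ (supportᵢ/N)·precisionᵢ with N=6083: (1004/6083)·0.53275 + (1423/6083)·0.64568 + (733/6083)·0.55159 + (912/6083)·0.57353 + (888/6083)·0.62866 + (1123/6083)·0.61200 = 0.5962

0.5962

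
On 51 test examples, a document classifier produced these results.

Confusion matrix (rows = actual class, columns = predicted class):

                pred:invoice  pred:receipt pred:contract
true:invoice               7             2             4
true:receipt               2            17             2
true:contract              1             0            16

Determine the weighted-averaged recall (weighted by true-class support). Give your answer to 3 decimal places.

0.784

Per-class recall (TP/(TP+FN)):
  invoice: TP=7, FN=2+4=6 → 7/13 = 0.5385
  receipt: TP=17, FN=2+2=4 → 17/21 = 0.8095
  contract: TP=16, FN=1+0=1 → 16/17 = 0.9412
Weighted-recall = Σ (supportᵢ/N)·recallᵢ with N=51: (13/51)·0.5385 + (21/51)·0.8095 + (17/51)·0.9412 = 0.784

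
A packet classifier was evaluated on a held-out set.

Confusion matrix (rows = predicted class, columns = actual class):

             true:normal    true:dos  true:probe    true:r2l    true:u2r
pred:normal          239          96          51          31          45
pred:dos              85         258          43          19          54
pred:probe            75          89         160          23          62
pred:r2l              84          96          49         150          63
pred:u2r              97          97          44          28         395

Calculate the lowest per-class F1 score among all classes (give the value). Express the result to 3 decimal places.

0.423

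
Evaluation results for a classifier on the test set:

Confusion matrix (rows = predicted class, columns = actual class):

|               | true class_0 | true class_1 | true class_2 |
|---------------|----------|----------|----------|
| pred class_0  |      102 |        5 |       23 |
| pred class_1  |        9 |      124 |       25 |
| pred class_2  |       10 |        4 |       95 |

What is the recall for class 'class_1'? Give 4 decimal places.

0.9323

recall = TP/(TP+FN).
class_1: TP=124, FN=5+4=9 → 124/133 = 0.93233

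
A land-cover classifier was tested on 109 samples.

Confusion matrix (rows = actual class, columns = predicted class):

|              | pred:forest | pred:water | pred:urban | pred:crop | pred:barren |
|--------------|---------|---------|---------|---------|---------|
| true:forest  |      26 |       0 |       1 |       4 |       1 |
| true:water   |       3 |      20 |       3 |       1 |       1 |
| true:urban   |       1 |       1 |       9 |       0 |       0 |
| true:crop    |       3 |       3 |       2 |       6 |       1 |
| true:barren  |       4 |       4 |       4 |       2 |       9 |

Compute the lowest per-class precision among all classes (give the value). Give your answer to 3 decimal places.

Per-class precision (TP/(TP+FP)):
  forest: TP=26, FP=3+1+3+4=11 → 26/37 = 0.7027
  water: TP=20, FP=0+1+3+4=8 → 20/28 = 0.7143
  urban: TP=9, FP=1+3+2+4=10 → 9/19 = 0.4737
  crop: TP=6, FP=4+1+0+2=7 → 6/13 = 0.4615
  barren: TP=9, FP=1+1+0+1=3 → 9/12 = 0.7500
Lowest is class 'crop' with precision = 0.462.

0.462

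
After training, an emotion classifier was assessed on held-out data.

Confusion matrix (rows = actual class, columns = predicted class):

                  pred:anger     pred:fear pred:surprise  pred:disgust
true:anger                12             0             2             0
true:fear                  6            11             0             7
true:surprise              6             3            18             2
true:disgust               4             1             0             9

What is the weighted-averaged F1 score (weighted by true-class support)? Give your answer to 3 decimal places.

0.626

Per-class F1 score (2·TP/(2·TP+FP+FN)):
  anger: TP=12, FP=6+6+4=16, FN=0+2+0=2 → 24/42 = 0.5714
  fear: TP=11, FP=0+3+1=4, FN=6+0+7=13 → 22/39 = 0.5641
  surprise: TP=18, FP=2+0+0=2, FN=6+3+2=11 → 36/49 = 0.7347
  disgust: TP=9, FP=0+7+2=9, FN=4+1+0=5 → 18/32 = 0.5625
Weighted-F1 score = Σ (supportᵢ/N)·F1 scoreᵢ with N=81: (14/81)·0.5714 + (24/81)·0.5641 + (29/81)·0.7347 + (14/81)·0.5625 = 0.626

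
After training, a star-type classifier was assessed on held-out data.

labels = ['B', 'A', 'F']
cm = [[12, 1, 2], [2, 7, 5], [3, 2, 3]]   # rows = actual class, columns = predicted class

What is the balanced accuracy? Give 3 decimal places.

Balanced accuracy = mean of per-class recall.
  B: recall = 12/15 = 0.8000
  A: recall = 7/14 = 0.5000
  F: recall = 3/8 = 0.3750
Mean = (0.8000 + 0.5000 + 0.3750) / 3 = 0.558

0.558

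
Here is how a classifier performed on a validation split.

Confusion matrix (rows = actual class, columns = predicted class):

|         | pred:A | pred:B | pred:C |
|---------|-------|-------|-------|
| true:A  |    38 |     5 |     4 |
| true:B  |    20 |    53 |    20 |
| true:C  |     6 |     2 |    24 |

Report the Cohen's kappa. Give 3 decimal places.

Observed agreement pₒ = trace/N = 115/172 = 0.6686
Expected agreement pₑ = Σ (rowᵢ·colᵢ)/N² = (47·64 + 93·60 + 32·48)/172² = 0.3422
κ = (pₒ − pₑ)/(1 − pₑ) = (0.6686 − 0.3422)/(1 − 0.3422) = 0.496

0.496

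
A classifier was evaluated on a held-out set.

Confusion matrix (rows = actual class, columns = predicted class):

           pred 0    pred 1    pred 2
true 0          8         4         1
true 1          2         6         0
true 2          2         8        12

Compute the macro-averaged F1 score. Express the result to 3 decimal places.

Per-class F1 score (2·TP/(2·TP+FP+FN)):
  0: TP=8, FP=2+2=4, FN=4+1=5 → 16/25 = 0.6400
  1: TP=6, FP=4+8=12, FN=2+0=2 → 12/26 = 0.4615
  2: TP=12, FP=1+0=1, FN=2+8=10 → 24/35 = 0.6857
Macro-F1 score = mean = (0.6400 + 0.4615 + 0.6857) / 3 = 0.596

0.596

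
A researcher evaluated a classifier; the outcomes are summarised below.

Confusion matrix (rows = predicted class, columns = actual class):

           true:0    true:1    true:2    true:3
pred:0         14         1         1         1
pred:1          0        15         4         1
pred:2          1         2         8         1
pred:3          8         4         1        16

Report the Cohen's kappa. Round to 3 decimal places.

Observed agreement pₒ = trace/N = 53/78 = 0.6795
Expected agreement pₑ = Σ (rowᵢ·colᵢ)/N² = (23·17 + 22·20 + 14·12 + 19·29)/78² = 0.2548
κ = (pₒ − pₑ)/(1 − pₑ) = (0.6795 − 0.2548)/(1 − 0.2548) = 0.570

0.570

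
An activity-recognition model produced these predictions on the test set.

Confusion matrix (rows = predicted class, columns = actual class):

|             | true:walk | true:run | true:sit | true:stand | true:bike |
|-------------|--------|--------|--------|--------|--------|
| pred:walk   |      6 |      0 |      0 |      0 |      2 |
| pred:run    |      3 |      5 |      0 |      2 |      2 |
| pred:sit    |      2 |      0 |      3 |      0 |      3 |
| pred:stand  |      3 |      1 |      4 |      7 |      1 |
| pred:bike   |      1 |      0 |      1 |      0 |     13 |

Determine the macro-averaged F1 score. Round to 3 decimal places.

0.547

Per-class F1 score (2·TP/(2·TP+FP+FN)):
  walk: TP=6, FP=0+0+0+2=2, FN=3+2+3+1=9 → 12/23 = 0.5217
  run: TP=5, FP=3+0+2+2=7, FN=0+0+1+0=1 → 10/18 = 0.5556
  sit: TP=3, FP=2+0+0+3=5, FN=0+0+4+1=5 → 6/16 = 0.3750
  stand: TP=7, FP=3+1+4+1=9, FN=0+2+0+0=2 → 14/25 = 0.5600
  bike: TP=13, FP=1+0+1+0=2, FN=2+2+3+1=8 → 26/36 = 0.7222
Macro-F1 score = mean = (0.5217 + 0.5556 + 0.3750 + 0.5600 + 0.7222) / 5 = 0.547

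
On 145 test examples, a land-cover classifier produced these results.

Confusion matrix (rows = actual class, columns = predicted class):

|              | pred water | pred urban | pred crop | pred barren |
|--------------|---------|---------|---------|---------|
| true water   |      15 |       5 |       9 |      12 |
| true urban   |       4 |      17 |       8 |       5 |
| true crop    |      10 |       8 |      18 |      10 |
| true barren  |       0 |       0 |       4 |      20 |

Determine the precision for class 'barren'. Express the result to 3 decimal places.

Take TP from the diagonal, FP from the rest of the 'barren' prediction marginal, FN from the rest of the 'barren' actual marginal.
precision = TP/(TP+FP).
barren: TP=20, FP=12+5+10=27 → 20/47 = 0.4255

0.426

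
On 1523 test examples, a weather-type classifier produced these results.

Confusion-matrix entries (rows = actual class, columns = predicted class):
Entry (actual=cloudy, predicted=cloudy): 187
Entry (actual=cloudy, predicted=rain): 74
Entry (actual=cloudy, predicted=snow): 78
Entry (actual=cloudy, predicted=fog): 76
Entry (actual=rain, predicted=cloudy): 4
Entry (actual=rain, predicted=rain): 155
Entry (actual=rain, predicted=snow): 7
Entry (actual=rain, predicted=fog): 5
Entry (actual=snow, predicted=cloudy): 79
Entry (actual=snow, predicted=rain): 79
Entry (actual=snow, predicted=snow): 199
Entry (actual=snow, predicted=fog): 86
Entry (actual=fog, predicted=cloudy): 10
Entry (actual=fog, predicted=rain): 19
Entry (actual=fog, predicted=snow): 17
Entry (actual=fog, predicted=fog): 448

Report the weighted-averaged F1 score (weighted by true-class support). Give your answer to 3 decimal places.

Per-class F1 score (2·TP/(2·TP+FP+FN)):
  cloudy: TP=187, FP=4+79+10=93, FN=74+78+76=228 → 374/695 = 0.5381
  rain: TP=155, FP=74+79+19=172, FN=4+7+5=16 → 310/498 = 0.6225
  snow: TP=199, FP=78+7+17=102, FN=79+79+86=244 → 398/744 = 0.5349
  fog: TP=448, FP=76+5+86=167, FN=10+19+17=46 → 896/1109 = 0.8079
Weighted-F1 score = Σ (supportᵢ/N)·F1 scoreᵢ with N=1523: (415/1523)·0.5381 + (171/1523)·0.6225 + (443/1523)·0.5349 + (494/1523)·0.8079 = 0.634

0.634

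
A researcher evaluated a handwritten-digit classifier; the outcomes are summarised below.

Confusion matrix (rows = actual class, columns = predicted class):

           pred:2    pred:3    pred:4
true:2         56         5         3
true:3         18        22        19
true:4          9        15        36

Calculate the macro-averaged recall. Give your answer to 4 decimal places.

0.6160

Per-class recall (TP/(TP+FN)):
  2: TP=56, FN=5+3=8 → 56/64 = 0.87500
  3: TP=22, FN=18+19=37 → 22/59 = 0.37288
  4: TP=36, FN=9+15=24 → 36/60 = 0.60000
Macro-recall = mean = (0.87500 + 0.37288 + 0.60000) / 3 = 0.6160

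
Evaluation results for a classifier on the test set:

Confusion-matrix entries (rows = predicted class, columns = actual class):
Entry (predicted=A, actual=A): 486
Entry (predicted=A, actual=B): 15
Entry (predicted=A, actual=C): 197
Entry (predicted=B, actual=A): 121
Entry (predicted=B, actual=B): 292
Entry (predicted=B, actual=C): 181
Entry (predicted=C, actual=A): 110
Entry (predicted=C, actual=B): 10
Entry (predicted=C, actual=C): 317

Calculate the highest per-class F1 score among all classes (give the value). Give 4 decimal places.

Per-class F1 score (2·TP/(2·TP+FP+FN)):
  A: TP=486, FP=15+197=212, FN=121+110=231 → 972/1415 = 0.68693
  B: TP=292, FP=121+181=302, FN=15+10=25 → 584/911 = 0.64105
  C: TP=317, FP=110+10=120, FN=197+181=378 → 634/1132 = 0.56007
Highest is class 'A' with F1 score = 0.6869.

0.6869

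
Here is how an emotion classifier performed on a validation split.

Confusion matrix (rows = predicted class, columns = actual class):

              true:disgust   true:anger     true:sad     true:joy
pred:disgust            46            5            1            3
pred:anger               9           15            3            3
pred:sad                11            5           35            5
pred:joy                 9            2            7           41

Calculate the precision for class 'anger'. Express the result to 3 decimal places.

Take TP from the diagonal, FP from the rest of the 'anger' prediction marginal, FN from the rest of the 'anger' actual marginal.
precision = TP/(TP+FP).
anger: TP=15, FP=9+3+3=15 → 15/30 = 0.5000

0.500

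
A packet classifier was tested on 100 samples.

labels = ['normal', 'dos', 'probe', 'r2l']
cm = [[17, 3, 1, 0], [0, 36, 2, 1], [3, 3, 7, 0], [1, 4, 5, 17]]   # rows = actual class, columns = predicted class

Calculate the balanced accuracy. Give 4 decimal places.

0.7252

Balanced accuracy = mean of per-class recall.
  normal: recall = 17/21 = 0.80952
  dos: recall = 36/39 = 0.92308
  probe: recall = 7/13 = 0.53846
  r2l: recall = 17/27 = 0.62963
Mean = (0.80952 + 0.92308 + 0.53846 + 0.62963) / 4 = 0.7252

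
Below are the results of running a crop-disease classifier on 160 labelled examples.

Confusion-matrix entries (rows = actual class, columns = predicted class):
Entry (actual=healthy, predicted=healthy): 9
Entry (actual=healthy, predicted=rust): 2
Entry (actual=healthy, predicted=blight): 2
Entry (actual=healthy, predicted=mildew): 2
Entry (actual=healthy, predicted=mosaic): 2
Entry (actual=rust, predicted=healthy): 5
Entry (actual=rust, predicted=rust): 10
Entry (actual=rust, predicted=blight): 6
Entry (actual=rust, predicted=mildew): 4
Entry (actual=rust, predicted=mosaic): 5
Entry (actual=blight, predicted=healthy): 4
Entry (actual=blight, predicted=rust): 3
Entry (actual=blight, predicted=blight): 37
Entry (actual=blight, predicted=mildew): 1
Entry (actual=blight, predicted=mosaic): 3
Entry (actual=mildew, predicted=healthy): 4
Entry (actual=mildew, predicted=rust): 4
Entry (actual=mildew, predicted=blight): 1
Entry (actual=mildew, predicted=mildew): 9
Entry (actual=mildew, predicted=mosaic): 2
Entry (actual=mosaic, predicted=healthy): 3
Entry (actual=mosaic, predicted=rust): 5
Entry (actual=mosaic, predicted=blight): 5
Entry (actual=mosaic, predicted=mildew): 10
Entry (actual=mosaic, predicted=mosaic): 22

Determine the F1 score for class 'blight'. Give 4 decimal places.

0.7475

F1 score = 2·TP/(2·TP+FP+FN).
blight: TP=37, FP=2+6+1+5=14, FN=4+3+1+3=11 → 74/99 = 0.74747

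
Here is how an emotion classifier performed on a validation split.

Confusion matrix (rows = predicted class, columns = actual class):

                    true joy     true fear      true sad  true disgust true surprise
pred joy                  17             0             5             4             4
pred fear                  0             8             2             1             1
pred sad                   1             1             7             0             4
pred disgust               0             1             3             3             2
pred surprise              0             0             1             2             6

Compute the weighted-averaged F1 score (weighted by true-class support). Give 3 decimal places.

Per-class F1 score (2·TP/(2·TP+FP+FN)):
  joy: TP=17, FP=0+5+4+4=13, FN=0+1+0+0=1 → 34/48 = 0.7083
  fear: TP=8, FP=0+2+1+1=4, FN=0+1+1+0=2 → 16/22 = 0.7273
  sad: TP=7, FP=1+1+0+4=6, FN=5+2+3+1=11 → 14/31 = 0.4516
  disgust: TP=3, FP=0+1+3+2=6, FN=4+1+0+2=7 → 6/19 = 0.3158
  surprise: TP=6, FP=0+0+1+2=3, FN=4+1+4+2=11 → 12/26 = 0.4615
Weighted-F1 score = Σ (supportᵢ/N)·F1 scoreᵢ with N=73: (18/73)·0.7083 + (10/73)·0.7273 + (18/73)·0.4516 + (10/73)·0.3158 + (17/73)·0.4615 = 0.536

0.536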